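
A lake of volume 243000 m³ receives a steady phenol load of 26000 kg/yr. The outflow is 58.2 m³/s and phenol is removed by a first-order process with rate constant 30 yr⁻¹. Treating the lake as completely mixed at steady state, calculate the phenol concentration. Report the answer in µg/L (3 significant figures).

Outflow Q = 58.2 m³/s × 3.156e+07 s/yr = 1.837e+09 m³/yr.
Steady-state CSTR mass balance: W = Q·C + k·V·C, so C = W/(Q + kV).
Q + kV = 1.837e+09 + 30·243000 = 1.844e+09 m³/yr.
C = 26000/1.844e+09 = 1.41e-05 kg/m³ = 0.0141 mg/L = 14.1 µg/L.

14.1 µg/L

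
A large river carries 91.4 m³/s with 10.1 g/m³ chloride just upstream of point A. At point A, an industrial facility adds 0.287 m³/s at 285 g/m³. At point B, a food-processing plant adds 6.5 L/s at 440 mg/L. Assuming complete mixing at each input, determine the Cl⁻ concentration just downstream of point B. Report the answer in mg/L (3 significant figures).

After input A: C = (91.4·10.1 + 0.287·285) / 91.69 = 10.96 mg/L.
6.5 L/s = 0.0065 m³/s.
After input B: C = (91.69·10.96 + 0.0065·440) / 91.69 = 10.99 mg/L.

11.0 mg/L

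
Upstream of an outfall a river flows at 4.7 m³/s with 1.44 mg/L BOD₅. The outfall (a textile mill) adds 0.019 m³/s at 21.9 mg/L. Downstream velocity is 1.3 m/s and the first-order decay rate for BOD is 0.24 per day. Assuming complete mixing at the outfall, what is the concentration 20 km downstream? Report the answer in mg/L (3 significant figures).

After complete mixing, C₀ = (0.019·21.9 + 4.7·1.44) / 4.719 = 1.522 mg/L.
Travel time t = 2e+04 m / 1.3 m/s = 1.538e+04 s = 0.1781 d.
C = 1.522·exp(−0.24·0.1781) = 1.522·0.9582 = 1.459 mg/L.

1.46 mg/L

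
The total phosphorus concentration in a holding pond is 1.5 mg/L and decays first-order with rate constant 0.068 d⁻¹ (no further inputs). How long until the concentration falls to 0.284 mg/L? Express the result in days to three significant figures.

24.5 d

t = ln(C₀/C)/k = ln(1.5/0.284)/0.068 = 1.664/0.068 = 24.47 d.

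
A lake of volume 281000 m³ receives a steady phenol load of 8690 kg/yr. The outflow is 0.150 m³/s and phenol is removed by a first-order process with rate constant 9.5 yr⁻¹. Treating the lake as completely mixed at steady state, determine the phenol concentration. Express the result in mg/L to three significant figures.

Outflow Q = 0.150 m³/s × 3.156e+07 s/yr = 4.734e+06 m³/yr.
Steady-state CSTR mass balance: W = Q·C + k·V·C, so C = W/(Q + kV).
Q + kV = 4.734e+06 + 9.5·281000 = 7.403e+06 m³/yr.
C = 8690/7.403e+06 = 0.001174 kg/m³ = 1.174 mg/L.

1.17 mg/L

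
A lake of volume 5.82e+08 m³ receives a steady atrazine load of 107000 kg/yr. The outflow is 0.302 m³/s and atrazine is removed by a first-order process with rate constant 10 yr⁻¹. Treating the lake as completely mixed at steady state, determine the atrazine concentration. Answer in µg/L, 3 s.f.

Outflow Q = 0.302 m³/s × 3.156e+07 s/yr = 9.53e+06 m³/yr.
Steady-state CSTR mass balance: W = Q·C + k·V·C, so C = W/(Q + kV).
Q + kV = 9.53e+06 + 10·5.82e+08 = 5.83e+09 m³/yr.
C = 107000/5.83e+09 = 1.835e-05 kg/m³ = 0.01835 mg/L = 18.35 µg/L.

18.4 µg/L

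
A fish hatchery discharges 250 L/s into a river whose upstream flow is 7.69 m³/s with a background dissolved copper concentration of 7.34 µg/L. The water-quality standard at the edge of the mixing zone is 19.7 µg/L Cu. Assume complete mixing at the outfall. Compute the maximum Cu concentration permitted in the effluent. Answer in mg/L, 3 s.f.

250 L/s = 0.25 m³/s.
7.34 µg/L = 0.00734 mg/L.
19.7 µg/L = 0.0197 mg/L.
Mass balance: 0.0197·7.94 = 0.25·Cₑ + 7.69·0.00734.
Cₑ = (0.1564 − 0.05644) / 0.25 = 0.3999 mg/L.

0.400 mg/L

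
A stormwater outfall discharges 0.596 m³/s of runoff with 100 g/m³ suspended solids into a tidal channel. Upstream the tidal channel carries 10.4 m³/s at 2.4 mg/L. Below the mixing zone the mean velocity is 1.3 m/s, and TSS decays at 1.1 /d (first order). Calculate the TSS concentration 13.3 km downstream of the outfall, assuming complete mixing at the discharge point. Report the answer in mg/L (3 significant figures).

After complete mixing, C₀ = (0.596·100 + 10.4·2.4) / 11 = 7.69 mg/L.
Travel time t = 1.33e+04 m / 1.3 m/s = 1.023e+04 s = 0.1184 d.
C = 7.69·exp(−1.1·0.1184) = 7.69·0.8779 = 6.751 mg/L.

6.75 mg/L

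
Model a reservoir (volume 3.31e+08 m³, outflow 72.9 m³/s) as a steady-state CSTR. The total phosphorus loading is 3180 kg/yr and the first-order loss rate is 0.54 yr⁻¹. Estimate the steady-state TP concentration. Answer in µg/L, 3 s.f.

1.28 µg/L

Outflow Q = 72.9 m³/s × 3.156e+07 s/yr = 2.301e+09 m³/yr.
Steady-state CSTR mass balance: W = Q·C + k·V·C, so C = W/(Q + kV).
Q + kV = 2.301e+09 + 0.54·3.31e+08 = 2.479e+09 m³/yr.
C = 3180/2.479e+09 = 1.283e-06 kg/m³ = 0.001283 mg/L = 1.283 µg/L.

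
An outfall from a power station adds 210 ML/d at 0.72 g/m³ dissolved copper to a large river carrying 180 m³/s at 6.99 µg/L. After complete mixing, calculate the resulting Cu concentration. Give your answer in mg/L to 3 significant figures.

210 ML/d = 2.431 m³/s.
6.99 µg/L = 0.00699 mg/L.
Conservation of mass across the mixing zone: C = (2.431·0.72 + 180·0.00699) / (2.431 + 180) = 3.008/182.4 = 0.01649 mg/L.

0.0165 mg/L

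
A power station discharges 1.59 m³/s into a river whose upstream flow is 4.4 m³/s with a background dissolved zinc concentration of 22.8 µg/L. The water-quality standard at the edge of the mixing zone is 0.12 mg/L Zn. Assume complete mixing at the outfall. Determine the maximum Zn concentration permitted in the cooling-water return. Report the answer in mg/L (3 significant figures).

0.389 mg/L

22.8 µg/L = 0.0228 mg/L.
Mass balance: 0.12·5.99 = 1.59·Cₑ + 4.4·0.0228.
Cₑ = (0.7188 − 0.1003) / 1.59 = 0.389 mg/L.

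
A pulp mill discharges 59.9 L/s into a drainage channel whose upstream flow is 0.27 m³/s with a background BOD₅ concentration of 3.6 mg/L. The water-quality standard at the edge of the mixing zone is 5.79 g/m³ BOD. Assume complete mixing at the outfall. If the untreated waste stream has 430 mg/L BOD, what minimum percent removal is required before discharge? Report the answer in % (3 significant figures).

59.9 L/s = 0.0599 m³/s.
Mass balance: 5.79·0.3299 = 0.0599·Cₑ + 0.27·3.6.
Cₑ = (1.91 − 0.972) / 0.0599 = 15.66 mg/L.
Required removal = 1 − 15.66/430 = 96.36 %.

96.4 %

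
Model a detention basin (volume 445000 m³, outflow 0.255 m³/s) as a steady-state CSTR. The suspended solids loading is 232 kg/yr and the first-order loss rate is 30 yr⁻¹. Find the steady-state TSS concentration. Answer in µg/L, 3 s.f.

10.8 µg/L

Outflow Q = 0.255 m³/s × 3.156e+07 s/yr = 8.047e+06 m³/yr.
Steady-state CSTR mass balance: W = Q·C + k·V·C, so C = W/(Q + kV).
Q + kV = 8.047e+06 + 30·445000 = 2.14e+07 m³/yr.
C = 232/2.14e+07 = 1.084e-05 kg/m³ = 0.01084 mg/L = 10.84 µg/L.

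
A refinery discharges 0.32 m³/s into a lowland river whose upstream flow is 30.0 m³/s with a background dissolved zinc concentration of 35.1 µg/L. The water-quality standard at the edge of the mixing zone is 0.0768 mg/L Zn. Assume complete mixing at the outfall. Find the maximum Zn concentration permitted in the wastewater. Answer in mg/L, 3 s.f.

35.1 µg/L = 0.0351 mg/L.
Mass balance: 0.0768·30.32 = 0.32·Cₑ + 30·0.0351.
Cₑ = (2.329 − 1.053) / 0.32 = 3.986 mg/L.

3.99 mg/L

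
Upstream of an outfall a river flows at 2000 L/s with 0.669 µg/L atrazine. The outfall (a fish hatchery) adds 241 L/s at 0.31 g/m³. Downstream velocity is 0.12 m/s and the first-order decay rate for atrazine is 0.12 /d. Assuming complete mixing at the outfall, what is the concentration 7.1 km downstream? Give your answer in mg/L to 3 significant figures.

0.0313 mg/L

241 L/s = 0.241 m³/s.
2000 L/s = 2 m³/s.
0.669 µg/L = 0.000669 mg/L.
After complete mixing, C₀ = (0.241·0.31 + 2·0.000669) / 2.241 = 0.03393 mg/L.
Travel time t = 7100 m / 0.12 m/s = 5.917e+04 s = 0.6848 d.
C = 0.03393·exp(−0.12·0.6848) = 0.03393·0.9211 = 0.03126 mg/L.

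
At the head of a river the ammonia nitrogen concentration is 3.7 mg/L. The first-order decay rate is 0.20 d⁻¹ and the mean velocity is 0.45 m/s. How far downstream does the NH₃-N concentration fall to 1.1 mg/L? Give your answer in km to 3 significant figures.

From C = C₀·e^(−kt), t = ln(C₀/C)/k = ln(3.7/1.1)/0.20 = 1.213/0.20 = 6.065 d.
Distance = v·t = 0.45 m/s × 5.24e+05 s = 2.358e+05 m = 235.8 km.

236 km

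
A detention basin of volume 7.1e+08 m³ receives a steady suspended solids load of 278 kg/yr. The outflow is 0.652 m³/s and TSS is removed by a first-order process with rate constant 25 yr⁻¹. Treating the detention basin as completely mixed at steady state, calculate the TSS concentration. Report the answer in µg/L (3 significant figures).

0.0156 µg/L

Outflow Q = 0.652 m³/s × 3.156e+07 s/yr = 2.058e+07 m³/yr.
Steady-state CSTR mass balance: W = Q·C + k·V·C, so C = W/(Q + kV).
Q + kV = 2.058e+07 + 25·7.1e+08 = 1.777e+10 m³/yr.
C = 278/1.777e+10 = 1.564e-08 kg/m³ = 1.564e-05 mg/L = 0.01564 µg/L.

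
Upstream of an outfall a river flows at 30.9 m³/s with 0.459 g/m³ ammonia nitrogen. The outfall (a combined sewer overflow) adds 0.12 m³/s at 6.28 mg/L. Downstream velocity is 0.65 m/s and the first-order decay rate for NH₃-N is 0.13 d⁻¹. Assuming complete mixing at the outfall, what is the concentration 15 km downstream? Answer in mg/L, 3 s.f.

After complete mixing, C₀ = (0.12·6.28 + 30.9·0.459) / 31.02 = 0.4815 mg/L.
Travel time t = 1.5e+04 m / 0.65 m/s = 2.308e+04 s = 0.2671 d.
C = 0.4815·exp(−0.13·0.2671) = 0.4815·0.9659 = 0.4651 mg/L.

0.465 mg/L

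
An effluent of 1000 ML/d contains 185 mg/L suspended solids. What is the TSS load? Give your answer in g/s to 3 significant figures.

2140 g/s

1000 ML/d = 11.57 m³/s.
Mass flux = Q·C = 11.57 m³/s × 185 g/m³ = 2141 g/s.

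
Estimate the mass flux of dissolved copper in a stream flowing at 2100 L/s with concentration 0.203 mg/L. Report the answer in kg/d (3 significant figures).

2100 L/s = 2.1 m³/s.
Mass flux = Q·C = 2.1 m³/s × 0.203 g/m³ = 0.4263 g/s.
= 0.4263 g/s × 86.4 = 36.83 kg/d.

36.8 kg/d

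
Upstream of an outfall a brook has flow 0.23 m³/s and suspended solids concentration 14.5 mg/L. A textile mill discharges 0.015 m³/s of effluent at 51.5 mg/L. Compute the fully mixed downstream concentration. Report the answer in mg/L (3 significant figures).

By mass balance at complete mixing, C = (0.015·51.5 + 0.23·14.5) / (0.015 + 0.23) = 4.107/0.245 = 16.77 mg/L.

16.8 mg/L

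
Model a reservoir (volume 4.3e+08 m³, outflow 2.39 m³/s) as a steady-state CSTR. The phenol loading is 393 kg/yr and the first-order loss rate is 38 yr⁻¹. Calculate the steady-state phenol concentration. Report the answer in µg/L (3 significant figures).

0.0239 µg/L

Outflow Q = 2.39 m³/s × 3.156e+07 s/yr = 7.542e+07 m³/yr.
Steady-state CSTR mass balance: W = Q·C + k·V·C, so C = W/(Q + kV).
Q + kV = 7.542e+07 + 38·4.3e+08 = 1.642e+10 m³/yr.
C = 393/1.642e+10 = 2.394e-08 kg/m³ = 2.394e-05 mg/L = 0.02394 µg/L.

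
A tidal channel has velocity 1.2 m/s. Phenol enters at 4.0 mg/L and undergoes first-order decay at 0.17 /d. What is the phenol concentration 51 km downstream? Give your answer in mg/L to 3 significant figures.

Travel time t = 51 km / 1.2 m/s = 5.1e+04/1.2 = 4.25e+04 s = 0.4919 d.
First-order decay: C = 4.0·exp(−0.17·0.4919) = 4.0·0.9198 = 3.679 mg/L.

3.68 mg/L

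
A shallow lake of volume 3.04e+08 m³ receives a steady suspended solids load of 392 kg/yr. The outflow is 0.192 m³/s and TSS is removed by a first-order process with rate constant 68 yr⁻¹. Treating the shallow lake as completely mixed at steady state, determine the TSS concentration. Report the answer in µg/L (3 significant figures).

Outflow Q = 0.192 m³/s × 3.156e+07 s/yr = 6.059e+06 m³/yr.
Steady-state CSTR mass balance: W = Q·C + k·V·C, so C = W/(Q + kV).
Q + kV = 6.059e+06 + 68·3.04e+08 = 2.068e+10 m³/yr.
C = 392/2.068e+10 = 1.896e-08 kg/m³ = 1.896e-05 mg/L = 0.01896 µg/L.

0.0190 µg/L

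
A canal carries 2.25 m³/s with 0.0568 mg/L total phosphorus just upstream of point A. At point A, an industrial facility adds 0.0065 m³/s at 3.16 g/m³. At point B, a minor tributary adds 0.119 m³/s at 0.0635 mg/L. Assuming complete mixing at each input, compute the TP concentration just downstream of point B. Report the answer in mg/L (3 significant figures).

After input A: C = (2.25·0.0568 + 0.0065·3.16) / 2.256 = 0.06574 mg/L.
After input B: C = (2.256·0.06574 + 0.119·0.0635) / 2.375 = 0.06563 mg/L.

0.0656 mg/L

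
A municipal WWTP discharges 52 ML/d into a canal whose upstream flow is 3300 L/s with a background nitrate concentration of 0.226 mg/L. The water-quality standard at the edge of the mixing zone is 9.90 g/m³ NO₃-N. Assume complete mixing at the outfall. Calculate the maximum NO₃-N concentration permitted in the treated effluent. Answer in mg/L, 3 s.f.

62.9 mg/L

52 ML/d = 0.6019 m³/s.
3300 L/s = 3.3 m³/s.
Mass balance: 9.9·3.902 = 0.6019·Cₑ + 3.3·0.226.
Cₑ = (38.63 − 0.7458) / 0.6019 = 62.94 mg/L.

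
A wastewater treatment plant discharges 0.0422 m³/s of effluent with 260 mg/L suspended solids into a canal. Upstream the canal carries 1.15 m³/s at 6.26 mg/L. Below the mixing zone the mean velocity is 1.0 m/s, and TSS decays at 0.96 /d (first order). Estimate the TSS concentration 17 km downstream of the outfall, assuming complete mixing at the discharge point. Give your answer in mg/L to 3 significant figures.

After complete mixing, C₀ = (0.0422·260 + 1.15·6.26) / 1.192 = 15.24 mg/L.
Travel time t = 1.7e+04 m / 1.0 m/s = 1.7e+04 s = 0.1968 d.
C = 15.24·exp(−0.96·0.1968) = 15.24·0.8279 = 12.62 mg/L.

12.6 mg/L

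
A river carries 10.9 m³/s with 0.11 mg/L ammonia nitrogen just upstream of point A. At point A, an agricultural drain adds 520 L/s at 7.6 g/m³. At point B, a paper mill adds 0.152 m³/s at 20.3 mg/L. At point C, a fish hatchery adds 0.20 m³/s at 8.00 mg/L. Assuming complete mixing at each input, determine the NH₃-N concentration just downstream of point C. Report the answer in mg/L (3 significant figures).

520 L/s = 0.52 m³/s.
After input A: C = (10.9·0.11 + 0.52·7.6) / 11.42 = 0.4511 mg/L.
After input B: C = (11.42·0.4511 + 0.152·20.3) / 11.57 = 0.7118 mg/L.
After input C: C = (11.57·0.7118 + 0.2·8) / 11.77 = 0.8356 mg/L.

0.836 mg/L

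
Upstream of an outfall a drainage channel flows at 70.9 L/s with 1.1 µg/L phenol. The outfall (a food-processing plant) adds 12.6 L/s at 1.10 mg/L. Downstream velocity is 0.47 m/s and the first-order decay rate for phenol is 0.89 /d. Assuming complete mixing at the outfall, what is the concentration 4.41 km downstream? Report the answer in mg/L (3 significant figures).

0.152 mg/L

12.6 L/s = 0.0126 m³/s.
70.9 L/s = 0.0709 m³/s.
1.1 µg/L = 0.0011 mg/L.
After complete mixing, C₀ = (0.0126·1.1 + 0.0709·0.0011) / 0.0835 = 0.1669 mg/L.
Travel time t = 4410 m / 0.47 m/s = 9383 s = 0.1086 d.
C = 0.1669·exp(−0.89·0.1086) = 0.1669·0.9079 = 0.1515 mg/L.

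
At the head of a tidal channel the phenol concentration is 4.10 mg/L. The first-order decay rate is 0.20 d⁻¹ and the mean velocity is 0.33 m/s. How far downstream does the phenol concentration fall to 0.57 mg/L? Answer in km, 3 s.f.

From C = C₀·e^(−kt), t = ln(C₀/C)/k = ln(4.10/0.57)/0.20 = 1.973/0.20 = 9.866 d.
Distance = v·t = 0.33 m/s × 8.524e+05 s = 2.813e+05 m = 281.3 km.

281 km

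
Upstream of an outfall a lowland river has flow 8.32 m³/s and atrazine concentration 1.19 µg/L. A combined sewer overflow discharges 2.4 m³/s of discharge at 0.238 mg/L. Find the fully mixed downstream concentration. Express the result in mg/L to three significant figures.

0.0542 mg/L

1.19 µg/L = 0.00119 mg/L.
Conservation of mass across the mixing zone: C = (2.4·0.238 + 8.32·0.00119) / (2.4 + 8.32) = 0.5811/10.72 = 0.05421 mg/L.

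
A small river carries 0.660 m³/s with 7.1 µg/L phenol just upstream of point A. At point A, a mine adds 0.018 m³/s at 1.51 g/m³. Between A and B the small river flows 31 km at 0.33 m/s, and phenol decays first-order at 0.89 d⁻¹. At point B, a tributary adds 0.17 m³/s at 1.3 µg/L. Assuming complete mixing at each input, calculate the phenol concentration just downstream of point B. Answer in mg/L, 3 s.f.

0.0145 mg/L

7.1 µg/L = 0.0071 mg/L.
After input A: C = (0.66·0.0071 + 0.018·1.51) / 0.678 = 0.047 mg/L.
Over the 31 km reach to input B (t = 9.394e+04 s = 1.087 d), decay gives C = 0.047·exp(−0.89·1.087) = 0.01786 mg/L.
1.3 µg/L = 0.0013 mg/L.
After input B: C = (0.678·0.01786 + 0.17·0.0013) / 0.848 = 0.01454 mg/L.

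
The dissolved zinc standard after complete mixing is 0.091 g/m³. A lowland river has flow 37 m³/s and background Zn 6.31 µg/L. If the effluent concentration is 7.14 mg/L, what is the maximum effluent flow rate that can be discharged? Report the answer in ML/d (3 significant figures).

6.31 µg/L = 0.00631 mg/L.
Mass balance at complete mixing: C_std·(Q_w + Q_r) = Q_w·C_e + Q_r·C_b.
Rearranging, Q_w = Q_r·(C_std − C_b)/(C_e − C_std) = 37·(0.091 − 0.00631) / (7.14 − 0.091) = 0.4445 m³/s.
= 38.41 ML/d.

38.4 ML/d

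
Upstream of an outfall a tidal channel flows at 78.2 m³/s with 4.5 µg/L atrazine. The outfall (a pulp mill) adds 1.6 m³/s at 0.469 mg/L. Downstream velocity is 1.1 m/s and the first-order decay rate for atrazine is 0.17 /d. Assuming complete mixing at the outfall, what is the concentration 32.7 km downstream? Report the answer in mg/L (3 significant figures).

4.5 µg/L = 0.0045 mg/L.
After complete mixing, C₀ = (1.6·0.469 + 78.2·0.0045) / 79.8 = 0.01381 mg/L.
Travel time t = 3.27e+04 m / 1.1 m/s = 2.973e+04 s = 0.3441 d.
C = 0.01381·exp(−0.17·0.3441) = 0.01381·0.9432 = 0.01303 mg/L.

0.0130 mg/L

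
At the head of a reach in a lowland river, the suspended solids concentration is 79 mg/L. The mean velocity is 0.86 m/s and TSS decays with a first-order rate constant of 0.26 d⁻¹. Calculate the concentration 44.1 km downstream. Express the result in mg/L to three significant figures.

67.7 mg/L

Travel time t = 44.1 km / 0.86 m/s = 4.41e+04/0.86 = 5.128e+04 s = 0.5935 d.
First-order decay: C = 79·exp(−0.26·0.5935) = 79·0.857 = 67.7 mg/L.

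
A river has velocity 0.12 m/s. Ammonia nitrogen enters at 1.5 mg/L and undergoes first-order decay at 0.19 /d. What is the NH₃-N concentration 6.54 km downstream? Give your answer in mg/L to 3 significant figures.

Travel time t = 6.54 km / 0.12 m/s = 6540/0.12 = 5.45e+04 s = 0.6308 d.
First-order decay: C = 1.5·exp(−0.19·0.6308) = 1.5·0.8871 = 1.331 mg/L.

1.33 mg/L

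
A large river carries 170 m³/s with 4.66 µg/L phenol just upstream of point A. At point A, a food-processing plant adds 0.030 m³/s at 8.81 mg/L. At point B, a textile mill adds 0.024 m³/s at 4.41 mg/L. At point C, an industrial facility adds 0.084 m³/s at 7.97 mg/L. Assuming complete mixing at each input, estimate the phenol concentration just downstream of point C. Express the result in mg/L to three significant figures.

0.0108 mg/L

4.66 µg/L = 0.00466 mg/L.
After input A: C = (170·0.00466 + 0.03·8.81) / 170 = 0.006214 mg/L.
After input B: C = (170·0.006214 + 0.024·4.41) / 170.1 = 0.006835 mg/L.
After input C: C = (170.1·0.006835 + 0.084·7.97) / 170.1 = 0.01077 mg/L.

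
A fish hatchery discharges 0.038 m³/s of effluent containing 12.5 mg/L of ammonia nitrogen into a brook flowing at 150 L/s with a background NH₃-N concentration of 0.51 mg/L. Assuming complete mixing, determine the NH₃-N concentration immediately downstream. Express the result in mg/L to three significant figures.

150 L/s = 0.15 m³/s.
By mass balance at complete mixing, C = (0.038·12.5 + 0.15·0.51) / (0.038 + 0.15) = 0.5515/0.188 = 2.934 mg/L.

2.93 mg/L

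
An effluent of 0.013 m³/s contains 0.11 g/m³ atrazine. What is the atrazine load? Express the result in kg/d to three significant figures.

0.124 kg/d

Mass flux = Q·C = 0.013 m³/s × 0.11 g/m³ = 0.00143 g/s.
= 0.00143 g/s × 86.4 = 0.1236 kg/d.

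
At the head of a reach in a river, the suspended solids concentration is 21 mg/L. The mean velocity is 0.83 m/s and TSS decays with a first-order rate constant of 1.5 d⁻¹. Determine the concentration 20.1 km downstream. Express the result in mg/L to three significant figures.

Travel time t = 20.1 km / 0.83 m/s = 2.01e+04/0.83 = 2.422e+04 s = 0.2803 d.
First-order decay: C = 21·exp(−1.5·0.2803) = 21·0.6568 = 13.79 mg/L.

13.8 mg/L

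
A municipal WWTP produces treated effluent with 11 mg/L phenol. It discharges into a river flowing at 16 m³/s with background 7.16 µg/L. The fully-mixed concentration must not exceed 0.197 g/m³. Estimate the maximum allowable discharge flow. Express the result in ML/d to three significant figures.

24.3 ML/d

7.16 µg/L = 0.00716 mg/L.
Mass balance at complete mixing: C_std·(Q_w + Q_r) = Q_w·C_e + Q_r·C_b.
Rearranging, Q_w = Q_r·(C_std − C_b)/(C_e − C_std) = 16·(0.197 − 0.00716) / (11 − 0.197) = 0.2812 m³/s.
= 24.29 ML/d.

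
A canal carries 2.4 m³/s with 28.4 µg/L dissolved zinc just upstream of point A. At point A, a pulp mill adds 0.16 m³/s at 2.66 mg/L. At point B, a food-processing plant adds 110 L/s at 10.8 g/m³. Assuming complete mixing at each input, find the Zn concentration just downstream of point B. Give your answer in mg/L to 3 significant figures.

0.630 mg/L

28.4 µg/L = 0.0284 mg/L.
After input A: C = (2.4·0.0284 + 0.16·2.66) / 2.56 = 0.1929 mg/L.
110 L/s = 0.11 m³/s.
After input B: C = (2.56·0.1929 + 0.11·10.8) / 2.67 = 0.6299 mg/L.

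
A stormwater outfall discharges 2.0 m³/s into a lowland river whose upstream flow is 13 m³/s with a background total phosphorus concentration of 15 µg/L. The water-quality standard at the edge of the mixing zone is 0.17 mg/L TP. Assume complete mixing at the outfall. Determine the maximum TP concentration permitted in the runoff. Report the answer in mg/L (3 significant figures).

15 µg/L = 0.015 mg/L.
Mass balance: 0.17·15 = 2·Cₑ + 13·0.015.
Cₑ = (2.55 − 0.195) / 2 = 1.178 mg/L.

1.18 mg/L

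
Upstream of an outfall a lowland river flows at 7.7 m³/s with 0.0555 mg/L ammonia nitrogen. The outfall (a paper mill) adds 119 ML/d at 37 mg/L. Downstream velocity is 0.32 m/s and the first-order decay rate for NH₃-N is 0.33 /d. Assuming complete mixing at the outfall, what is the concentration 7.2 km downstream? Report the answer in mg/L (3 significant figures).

119 ML/d = 1.377 m³/s.
After complete mixing, C₀ = (1.377·37 + 7.7·0.0555) / 9.077 = 5.661 mg/L.
Travel time t = 7200 m / 0.32 m/s = 2.25e+04 s = 0.2604 d.
C = 5.661·exp(−0.33·0.2604) = 5.661·0.9177 = 5.195 mg/L.

5.19 mg/L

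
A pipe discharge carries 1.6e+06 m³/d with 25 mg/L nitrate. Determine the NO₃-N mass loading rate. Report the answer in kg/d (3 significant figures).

1.6e+06 m³/d = 18.52 m³/s.
Mass flux = Q·C = 18.52 m³/s × 25 g/m³ = 463 g/s.
= 463 g/s × 86.4 = 4e+04 kg/d.

40000 kg/d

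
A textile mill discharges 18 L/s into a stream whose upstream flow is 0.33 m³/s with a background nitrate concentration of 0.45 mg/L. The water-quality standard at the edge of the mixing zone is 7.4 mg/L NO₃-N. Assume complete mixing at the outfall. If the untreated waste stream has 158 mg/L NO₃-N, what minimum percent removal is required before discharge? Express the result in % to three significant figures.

14.7 %

18 L/s = 0.018 m³/s.
Mass balance: 7.4·0.348 = 0.018·Cₑ + 0.33·0.45.
Cₑ = (2.575 − 0.1485) / 0.018 = 134.8 mg/L.
Required removal = 1 − 134.8/158 = 14.67 %.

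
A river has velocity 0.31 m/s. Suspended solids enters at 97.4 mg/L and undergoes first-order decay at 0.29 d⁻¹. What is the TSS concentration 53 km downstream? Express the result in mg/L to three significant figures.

Travel time t = 53 km / 0.31 m/s = 5.3e+04/0.31 = 1.71e+05 s = 1.979 d.
First-order decay: C = 97.4·exp(−0.29·1.979) = 97.4·0.5634 = 54.87 mg/L.

54.9 mg/L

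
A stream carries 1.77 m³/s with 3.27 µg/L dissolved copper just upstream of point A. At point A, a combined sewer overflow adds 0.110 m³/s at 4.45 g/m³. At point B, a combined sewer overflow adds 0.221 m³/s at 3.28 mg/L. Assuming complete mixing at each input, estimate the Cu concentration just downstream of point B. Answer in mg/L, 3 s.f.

3.27 µg/L = 0.00327 mg/L.
After input A: C = (1.77·0.00327 + 0.11·4.45) / 1.88 = 0.2635 mg/L.
After input B: C = (1.88·0.2635 + 0.221·3.28) / 2.101 = 0.5808 mg/L.

0.581 mg/L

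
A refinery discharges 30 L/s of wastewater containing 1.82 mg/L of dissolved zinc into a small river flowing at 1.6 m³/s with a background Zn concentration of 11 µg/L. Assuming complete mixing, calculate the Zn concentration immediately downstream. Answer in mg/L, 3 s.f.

0.0443 mg/L

30 L/s = 0.03 m³/s.
11 µg/L = 0.011 mg/L.
Flow-weighted mixing gives C = (0.03·1.82 + 1.6·0.011) / (0.03 + 1.6) = 0.0722/1.63 = 0.04429 mg/L.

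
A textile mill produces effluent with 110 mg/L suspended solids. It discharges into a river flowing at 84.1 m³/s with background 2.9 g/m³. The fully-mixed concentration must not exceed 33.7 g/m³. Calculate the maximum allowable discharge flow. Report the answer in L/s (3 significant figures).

Mass balance at complete mixing: C_std·(Q_w + Q_r) = Q_w·C_e + Q_r·C_b.
Rearranging, Q_w = Q_r·(C_std − C_b)/(C_e − C_std) = 84.1·(33.7 − 2.9) / (110 − 33.7) = 33.95 m³/s.
= 3.395e+04 L/s.

33900 L/s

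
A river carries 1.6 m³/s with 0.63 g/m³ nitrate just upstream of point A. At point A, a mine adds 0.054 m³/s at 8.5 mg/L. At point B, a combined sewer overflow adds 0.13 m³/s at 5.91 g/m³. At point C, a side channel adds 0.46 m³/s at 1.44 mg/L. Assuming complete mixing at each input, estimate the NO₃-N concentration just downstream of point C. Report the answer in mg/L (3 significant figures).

After input A: C = (1.6·0.63 + 0.054·8.5) / 1.654 = 0.8869 mg/L.
After input B: C = (1.654·0.8869 + 0.13·5.91) / 1.784 = 1.253 mg/L.
After input C: C = (1.784·1.253 + 0.46·1.44) / 2.244 = 1.291 mg/L.

1.29 mg/L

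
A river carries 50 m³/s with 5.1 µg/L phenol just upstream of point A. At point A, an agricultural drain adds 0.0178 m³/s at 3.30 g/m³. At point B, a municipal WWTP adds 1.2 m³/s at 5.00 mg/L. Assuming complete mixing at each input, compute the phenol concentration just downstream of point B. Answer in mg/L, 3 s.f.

5.1 µg/L = 0.0051 mg/L.
After input A: C = (50·0.0051 + 0.0178·3.3) / 50.02 = 0.006273 mg/L.
After input B: C = (50.02·0.006273 + 1.2·5) / 51.22 = 0.1233 mg/L.

0.123 mg/L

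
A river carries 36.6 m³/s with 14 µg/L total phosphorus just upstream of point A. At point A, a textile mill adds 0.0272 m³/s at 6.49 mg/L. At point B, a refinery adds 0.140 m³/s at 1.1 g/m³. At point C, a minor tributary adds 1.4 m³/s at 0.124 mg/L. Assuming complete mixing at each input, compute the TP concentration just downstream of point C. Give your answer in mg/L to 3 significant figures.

0.0266 mg/L

14 µg/L = 0.014 mg/L.
After input A: C = (36.6·0.014 + 0.0272·6.49) / 36.63 = 0.01881 mg/L.
After input B: C = (36.63·0.01881 + 0.14·1.1) / 36.77 = 0.02293 mg/L.
After input C: C = (36.77·0.02293 + 1.4·0.124) / 38.17 = 0.02663 mg/L.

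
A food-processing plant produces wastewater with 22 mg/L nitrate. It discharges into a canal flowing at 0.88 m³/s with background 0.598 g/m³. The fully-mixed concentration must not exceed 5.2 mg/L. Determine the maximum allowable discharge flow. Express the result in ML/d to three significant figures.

Mass balance at complete mixing: C_std·(Q_w + Q_r) = Q_w·C_e + Q_r·C_b.
Rearranging, Q_w = Q_r·(C_std − C_b)/(C_e − C_std) = 0.88·(5.2 − 0.598) / (22 − 5.2) = 0.2411 m³/s.
= 20.83 ML/d.

20.8 ML/d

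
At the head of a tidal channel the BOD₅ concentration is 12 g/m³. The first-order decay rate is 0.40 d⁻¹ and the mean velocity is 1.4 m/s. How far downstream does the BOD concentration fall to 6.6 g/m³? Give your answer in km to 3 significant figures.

181 km

From C = C₀·e^(−kt), t = ln(C₀/C)/k = ln(12/6.6)/0.40 = 0.5978/0.40 = 1.495 d.
Distance = v·t = 1.4 m/s × 1.291e+05 s = 1.808e+05 m = 180.8 km.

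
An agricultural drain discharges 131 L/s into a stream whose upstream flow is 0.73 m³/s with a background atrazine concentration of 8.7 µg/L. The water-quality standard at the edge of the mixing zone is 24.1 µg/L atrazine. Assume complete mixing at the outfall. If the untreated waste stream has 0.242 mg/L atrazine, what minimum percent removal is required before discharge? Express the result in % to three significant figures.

54.6 %

131 L/s = 0.131 m³/s.
8.7 µg/L = 0.0087 mg/L.
24.1 µg/L = 0.0241 mg/L.
Mass balance: 0.0241·0.861 = 0.131·Cₑ + 0.73·0.0087.
Cₑ = (0.02075 − 0.006351) / 0.131 = 0.1099 mg/L.
Required removal = 1 − 0.1099/0.242 = 54.58 %.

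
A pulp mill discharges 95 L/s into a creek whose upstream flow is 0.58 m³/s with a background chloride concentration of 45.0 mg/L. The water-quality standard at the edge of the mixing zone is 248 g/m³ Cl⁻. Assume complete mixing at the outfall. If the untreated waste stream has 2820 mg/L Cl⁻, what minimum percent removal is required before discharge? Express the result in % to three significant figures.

47.3 %

95 L/s = 0.095 m³/s.
Mass balance: 248·0.675 = 0.095·Cₑ + 0.58·45.
Cₑ = (167.4 − 26.1) / 0.095 = 1487 mg/L.
Required removal = 1 − 1487/2820 = 47.26 %.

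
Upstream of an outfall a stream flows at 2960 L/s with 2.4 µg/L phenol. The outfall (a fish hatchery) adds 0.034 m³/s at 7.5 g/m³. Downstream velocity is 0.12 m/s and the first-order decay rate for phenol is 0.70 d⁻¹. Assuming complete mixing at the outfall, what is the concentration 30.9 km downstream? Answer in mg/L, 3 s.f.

0.0109 mg/L

2960 L/s = 2.96 m³/s.
2.4 µg/L = 0.0024 mg/L.
After complete mixing, C₀ = (0.034·7.5 + 2.96·0.0024) / 2.994 = 0.08754 mg/L.
Travel time t = 3.09e+04 m / 0.12 m/s = 2.575e+05 s = 2.98 d.
C = 0.08754·exp(−0.70·2.98) = 0.08754·0.1242 = 0.01087 mg/L.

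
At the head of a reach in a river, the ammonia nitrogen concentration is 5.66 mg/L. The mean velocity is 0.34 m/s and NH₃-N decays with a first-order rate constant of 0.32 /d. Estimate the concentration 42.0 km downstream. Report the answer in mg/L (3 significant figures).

3.58 mg/L

Travel time t = 42.0 km / 0.34 m/s = 4.2e+04/0.34 = 1.235e+05 s = 1.43 d.
First-order decay: C = 5.66·exp(−0.32·1.43) = 5.66·0.6329 = 3.582 mg/L.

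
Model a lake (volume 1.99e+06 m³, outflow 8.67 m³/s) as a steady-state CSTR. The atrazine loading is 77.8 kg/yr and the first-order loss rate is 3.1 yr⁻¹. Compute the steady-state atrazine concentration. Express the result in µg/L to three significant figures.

0.278 µg/L

Outflow Q = 8.67 m³/s × 3.156e+07 s/yr = 2.736e+08 m³/yr.
Steady-state CSTR mass balance: W = Q·C + k·V·C, so C = W/(Q + kV).
Q + kV = 2.736e+08 + 3.1·1.99e+06 = 2.798e+08 m³/yr.
C = 77.8/2.798e+08 = 2.781e-07 kg/m³ = 0.0002781 mg/L = 0.2781 µg/L.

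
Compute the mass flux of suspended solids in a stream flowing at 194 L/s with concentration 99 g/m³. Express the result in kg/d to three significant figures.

1660 kg/d

194 L/s = 0.194 m³/s.
Mass flux = Q·C = 0.194 m³/s × 99 g/m³ = 19.21 g/s.
= 19.21 g/s × 86.4 = 1659 kg/d.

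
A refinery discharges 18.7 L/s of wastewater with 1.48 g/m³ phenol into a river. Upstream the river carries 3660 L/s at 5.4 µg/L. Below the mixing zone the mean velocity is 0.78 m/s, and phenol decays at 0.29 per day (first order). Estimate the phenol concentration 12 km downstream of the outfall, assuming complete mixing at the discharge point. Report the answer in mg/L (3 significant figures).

0.0122 mg/L

18.7 L/s = 0.0187 m³/s.
3660 L/s = 3.66 m³/s.
5.4 µg/L = 0.0054 mg/L.
After complete mixing, C₀ = (0.0187·1.48 + 3.66·0.0054) / 3.679 = 0.0129 mg/L.
Travel time t = 1.2e+04 m / 0.78 m/s = 1.538e+04 s = 0.1781 d.
C = 0.0129·exp(−0.29·0.1781) = 0.0129·0.9497 = 0.01225 mg/L.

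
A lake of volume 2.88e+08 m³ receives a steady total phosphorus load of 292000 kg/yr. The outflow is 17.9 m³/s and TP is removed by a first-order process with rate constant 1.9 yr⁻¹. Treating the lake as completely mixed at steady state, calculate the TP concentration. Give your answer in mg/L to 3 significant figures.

Outflow Q = 17.9 m³/s × 3.156e+07 s/yr = 5.649e+08 m³/yr.
Steady-state CSTR mass balance: W = Q·C + k·V·C, so C = W/(Q + kV).
Q + kV = 5.649e+08 + 1.9·2.88e+08 = 1.112e+09 m³/yr.
C = 292000/1.112e+09 = 0.0002626 kg/m³ = 0.2626 mg/L.

0.263 mg/L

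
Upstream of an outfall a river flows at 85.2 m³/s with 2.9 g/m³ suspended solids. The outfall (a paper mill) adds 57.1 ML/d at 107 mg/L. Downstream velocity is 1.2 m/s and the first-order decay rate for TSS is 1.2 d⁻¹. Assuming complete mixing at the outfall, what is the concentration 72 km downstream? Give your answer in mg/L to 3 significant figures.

57.1 ML/d = 0.6609 m³/s.
After complete mixing, C₀ = (0.6609·107 + 85.2·2.9) / 85.86 = 3.701 mg/L.
Travel time t = 7.2e+04 m / 1.2 m/s = 6e+04 s = 0.6944 d.
C = 3.701·exp(−1.2·0.6944) = 3.701·0.4346 = 1.609 mg/L.

1.61 mg/L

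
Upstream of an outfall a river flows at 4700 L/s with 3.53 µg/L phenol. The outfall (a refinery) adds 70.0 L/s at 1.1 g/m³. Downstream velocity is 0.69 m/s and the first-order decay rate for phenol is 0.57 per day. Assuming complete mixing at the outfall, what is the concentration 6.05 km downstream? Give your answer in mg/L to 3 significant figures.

70.0 L/s = 0.07 m³/s.
4700 L/s = 4.7 m³/s.
3.53 µg/L = 0.00353 mg/L.
After complete mixing, C₀ = (0.07·1.1 + 4.7·0.00353) / 4.77 = 0.01962 mg/L.
Travel time t = 6050 m / 0.69 m/s = 8768 s = 0.1015 d.
C = 0.01962·exp(−0.57·0.1015) = 0.01962·0.9438 = 0.01852 mg/L.

0.0185 mg/L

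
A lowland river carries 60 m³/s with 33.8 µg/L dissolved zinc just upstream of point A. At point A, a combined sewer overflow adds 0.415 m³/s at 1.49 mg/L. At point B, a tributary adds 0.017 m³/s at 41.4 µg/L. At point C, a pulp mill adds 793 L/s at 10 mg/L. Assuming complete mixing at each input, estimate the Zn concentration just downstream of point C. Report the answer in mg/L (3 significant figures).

0.173 mg/L

33.8 µg/L = 0.0338 mg/L.
After input A: C = (60·0.0338 + 0.415·1.49) / 60.41 = 0.0438 mg/L.
41.4 µg/L = 0.0414 mg/L.
After input B: C = (60.41·0.0438 + 0.017·0.0414) / 60.43 = 0.0438 mg/L.
793 L/s = 0.793 m³/s.
After input C: C = (60.43·0.0438 + 0.793·10) / 61.23 = 0.1728 mg/L.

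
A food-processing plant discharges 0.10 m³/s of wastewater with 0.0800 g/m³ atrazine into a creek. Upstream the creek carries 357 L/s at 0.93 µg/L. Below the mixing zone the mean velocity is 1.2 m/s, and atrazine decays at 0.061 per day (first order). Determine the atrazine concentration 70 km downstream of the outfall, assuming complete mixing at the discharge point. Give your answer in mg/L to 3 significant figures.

0.0175 mg/L

357 L/s = 0.357 m³/s.
0.93 µg/L = 0.00093 mg/L.
After complete mixing, C₀ = (0.1·0.08 + 0.357·0.00093) / 0.457 = 0.01823 mg/L.
Travel time t = 7e+04 m / 1.2 m/s = 5.833e+04 s = 0.6752 d.
C = 0.01823·exp(−0.061·0.6752) = 0.01823·0.9597 = 0.0175 mg/L.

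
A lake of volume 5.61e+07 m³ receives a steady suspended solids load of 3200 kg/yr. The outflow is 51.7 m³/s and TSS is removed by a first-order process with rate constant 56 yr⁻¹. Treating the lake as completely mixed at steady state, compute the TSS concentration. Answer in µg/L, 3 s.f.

Outflow Q = 51.7 m³/s × 3.156e+07 s/yr = 1.632e+09 m³/yr.
Steady-state CSTR mass balance: W = Q·C + k·V·C, so C = W/(Q + kV).
Q + kV = 1.632e+09 + 56·5.61e+07 = 4.773e+09 m³/yr.
C = 3200/4.773e+09 = 6.704e-07 kg/m³ = 0.0006704 mg/L = 0.6704 µg/L.

0.670 µg/L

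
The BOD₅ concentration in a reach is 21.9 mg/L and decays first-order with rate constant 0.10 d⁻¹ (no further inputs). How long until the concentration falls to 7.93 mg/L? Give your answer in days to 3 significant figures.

10.2 d

t = ln(C₀/C)/k = ln(21.9/7.93)/0.10 = 1.016/0.10 = 10.16 d.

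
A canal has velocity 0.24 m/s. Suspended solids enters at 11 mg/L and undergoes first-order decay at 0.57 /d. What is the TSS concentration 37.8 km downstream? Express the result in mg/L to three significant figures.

3.89 mg/L

Travel time t = 37.8 km / 0.24 m/s = 3.78e+04/0.24 = 1.575e+05 s = 1.823 d.
First-order decay: C = 11·exp(−0.57·1.823) = 11·0.3538 = 3.892 mg/L.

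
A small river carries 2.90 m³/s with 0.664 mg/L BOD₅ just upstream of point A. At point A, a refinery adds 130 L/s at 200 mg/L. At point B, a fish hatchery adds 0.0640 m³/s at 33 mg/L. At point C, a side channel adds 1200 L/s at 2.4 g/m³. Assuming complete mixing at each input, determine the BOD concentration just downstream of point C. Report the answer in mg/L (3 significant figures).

130 L/s = 0.13 m³/s.
After input A: C = (2.9·0.664 + 0.13·200) / 3.03 = 9.216 mg/L.
After input B: C = (3.03·9.216 + 0.064·33) / 3.094 = 9.708 mg/L.
1200 L/s = 1.2 m³/s.
After input C: C = (3.094·9.708 + 1.2·2.4) / 4.294 = 7.666 mg/L.

7.67 mg/L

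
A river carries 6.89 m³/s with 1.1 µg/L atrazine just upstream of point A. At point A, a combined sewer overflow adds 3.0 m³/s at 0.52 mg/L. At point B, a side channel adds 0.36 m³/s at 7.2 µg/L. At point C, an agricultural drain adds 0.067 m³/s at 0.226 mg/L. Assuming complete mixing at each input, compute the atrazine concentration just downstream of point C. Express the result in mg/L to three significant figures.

1.1 µg/L = 0.0011 mg/L.
After input A: C = (6.89·0.0011 + 3·0.52) / 9.89 = 0.1585 mg/L.
7.2 µg/L = 0.0072 mg/L.
After input B: C = (9.89·0.1585 + 0.36·0.0072) / 10.25 = 0.1532 mg/L.
After input C: C = (10.25·0.1532 + 0.067·0.226) / 10.32 = 0.1537 mg/L.

0.154 mg/L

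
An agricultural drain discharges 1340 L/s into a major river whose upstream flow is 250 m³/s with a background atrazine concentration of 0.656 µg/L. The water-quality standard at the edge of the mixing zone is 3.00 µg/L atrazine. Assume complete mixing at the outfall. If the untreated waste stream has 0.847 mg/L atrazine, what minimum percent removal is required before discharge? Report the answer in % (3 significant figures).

48.0 %

1340 L/s = 1.34 m³/s.
0.656 µg/L = 0.000656 mg/L.
3.00 µg/L = 0.003 mg/L.
Mass balance: 0.003·251.3 = 1.34·Cₑ + 250·0.000656.
Cₑ = (0.754 − 0.164) / 1.34 = 0.4403 mg/L.
Required removal = 1 − 0.4403/0.847 = 48.01 %.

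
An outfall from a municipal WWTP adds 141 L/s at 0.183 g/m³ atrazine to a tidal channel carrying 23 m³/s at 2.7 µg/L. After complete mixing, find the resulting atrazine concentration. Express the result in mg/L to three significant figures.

0.00380 mg/L

141 L/s = 0.141 m³/s.
2.7 µg/L = 0.0027 mg/L.
Conservation of mass across the mixing zone: C = (0.141·0.183 + 23·0.0027) / (0.141 + 23) = 0.0879/23.14 = 0.003799 mg/L.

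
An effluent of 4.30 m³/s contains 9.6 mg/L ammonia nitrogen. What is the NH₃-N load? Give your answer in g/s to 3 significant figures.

41.3 g/s

Mass flux = Q·C = 4.3 m³/s × 9.6 g/m³ = 41.28 g/s.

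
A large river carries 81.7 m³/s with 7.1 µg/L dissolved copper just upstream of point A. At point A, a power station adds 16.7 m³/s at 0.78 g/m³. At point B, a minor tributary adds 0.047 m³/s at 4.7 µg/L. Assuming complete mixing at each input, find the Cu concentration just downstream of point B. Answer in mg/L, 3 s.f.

7.1 µg/L = 0.0071 mg/L.
After input A: C = (81.7·0.0071 + 16.7·0.78) / 98.4 = 0.1383 mg/L.
4.7 µg/L = 0.0047 mg/L.
After input B: C = (98.4·0.1383 + 0.047·0.0047) / 98.45 = 0.1382 mg/L.

0.138 mg/L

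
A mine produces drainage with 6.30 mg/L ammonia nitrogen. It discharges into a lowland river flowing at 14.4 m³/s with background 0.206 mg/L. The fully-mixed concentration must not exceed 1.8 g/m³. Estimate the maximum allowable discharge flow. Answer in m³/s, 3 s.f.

5.10 m³/s

Mass balance at complete mixing: C_std·(Q_w + Q_r) = Q_w·C_e + Q_r·C_b.
Rearranging, Q_w = Q_r·(C_std − C_b)/(C_e − C_std) = 14.4·(1.8 − 0.206) / (6.3 − 1.8) = 5.101 m³/s.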